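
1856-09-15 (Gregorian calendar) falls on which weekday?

Monday

January 1, 1856 is a Tuesday.
September 15 is day 259 of the year, i.e. 258 days after Jan 1.
258 mod 7 = 6, so advance 6 weekdays from Tuesday: Monday.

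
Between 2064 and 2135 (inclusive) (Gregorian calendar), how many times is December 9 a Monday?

Track December 9's weekday year by year (advancing +1, or +2 across a Feb 29):
  2064: Tue  2065: Wed (+1)  2066: Thu (+1)  2067: Fri (+1)  2068: Sun (+2)
  2069: Mon (+1) ✓  2070: Tue (+1)  2071: Wed (+1)  2072: Fri (+2)  2073: Sat (+1)
  2074: Sun (+1)  2075: Mon (+1) ✓  2076: Wed (+2)  2077: Thu (+1)  … (44 more years) …
  2122: Wed (+1)  2123: Thu (+1)  2124: Sat (+2)  2125: Sun (+1)  2126: Mon (+1) ✓
  2127: Tue (+1)  2128: Thu (+2)  2129: Fri (+1)  2130: Sat (+1)  2131: Sun (+1)
  2132: Tue (+2)  2133: Wed (+1)  2134: Thu (+1)  2135: Fri (+1)
Monday years: 2069, 2075, 2080, 2086, 2097, 2109, 2115, 2120, 2126 — 9 in total.

9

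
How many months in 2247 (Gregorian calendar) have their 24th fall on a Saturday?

Check the 24th of each month of 2247: Jan 24: Sun, Feb 24: Wed, Mar 24: Wed, Apr 24: Sat, May 24: Mon, Jun 24: Thu, Jul 24: Sat, Aug 24: Tue, Sep 24: Fri, Oct 24: Sun, Nov 24: Wed, Dec 24: Fri.
Saturday occurs in April, July — 2 months.

2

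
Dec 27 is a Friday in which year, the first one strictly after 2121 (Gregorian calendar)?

2126

From one year to the next, a fixed date's weekday advances by 1, or by 2 when a Feb 29 lies between the two dates.
2121: December 27 is Saturday.
2122: Sunday (+1)
2123: Monday (+1)
2124: Wednesday (+2)
2125: Thursday (+1)
2126: Friday (+1)
Dec 27 falls on a Friday in 2126.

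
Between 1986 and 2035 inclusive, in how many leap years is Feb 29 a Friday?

1

Leap years in 1986–2035: 12 of them.
Feb 29 weekday advances by 5 (mod 7) from one leap year to the next four years later (or differs when a century non-leap intervenes).
Leap-day weekdays: 1988:Mon 1992:Sat 1996:Thu 2000:Tue 2004:Sun 2008:Fri✓ 2012:Wed 2016:Mon 2020:Sat 2024:Thu 2028:Tue 2032:Sun
Friday: 2008 → 1.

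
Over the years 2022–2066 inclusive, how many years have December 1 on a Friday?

7

Track December 1's weekday year by year (advancing +1, or +2 across a Feb 29):
  2022: Thu  2023: Fri (+1) ✓  2024: Sun (+2)  2025: Mon (+1)  2026: Tue (+1)
  2027: Wed (+1)  2028: Fri (+2) ✓  2029: Sat (+1)  2030: Sun (+1)  2031: Mon (+1)
  2032: Wed (+2)  2033: Thu (+1)  2034: Fri (+1) ✓  2035: Sat (+1)  … (17 more years) …
  2053: Mon (+1)  2054: Tue (+1)  2055: Wed (+1)  2056: Fri (+2) ✓  2057: Sat (+1)
  2058: Sun (+1)  2059: Mon (+1)  2060: Wed (+2)  2061: Thu (+1)  2062: Fri (+1) ✓
  2063: Sat (+1)  2064: Mon (+2)  2065: Tue (+1)  2066: Wed (+1)
Friday years: 2023, 2028, 2034, 2045, 2051, 2056, 2062 — 7 in total.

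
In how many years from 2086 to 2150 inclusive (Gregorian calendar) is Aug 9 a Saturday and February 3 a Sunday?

Check each year's weekday for Aug 9 and February 3:
  2086: Fri/Sun  2087: Sat/Mon  2088: Mon/Tue  2089: Tue/Thu  2090: Wed/Fri  2091: Thu/Sat  2092: Sat/Sun ✓  2093: Sun/Tue  2094: Mon/Wed  2095: Tue/Thu  2096: Thu/Fri  2097: Fri/Sun  2098: Sat/Mon  2099: Sun/Tue  …(37 more)…  2137: Fri/Sun  2138: Sat/Mon  2139: Sun/Tue  2140: Tue/Wed  2141: Wed/Fri  2142: Thu/Sat  2143: Fri/Sun  2144: Sun/Mon  2145: Mon/Wed  2146: Tue/Thu  2147: Wed/Fri  2148: Fri/Sat  2149: Sat/Mon  2150: Sun/Tue
Both conditions hold in: 2092, 2104, 2132 — 3.

3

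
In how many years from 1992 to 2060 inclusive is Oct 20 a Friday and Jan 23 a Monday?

7

Check each year's weekday for Oct 20 and Jan 23:
  1992: Tue/Thu  1993: Wed/Sat  1994: Thu/Sun  1995: Fri/Mon ✓  1996: Sun/Tue  1997: Mon/Thu  1998: Tue/Fri  1999: Wed/Sat  2000: Fri/Sun  2001: Sat/Tue  2002: Sun/Wed  2003: Mon/Thu  2004: Wed/Fri  2005: Thu/Sun  …(41 more)…  2047: Sun/Wed  2048: Tue/Thu  2049: Wed/Sat  2050: Thu/Sun  2051: Fri/Mon ✓  2052: Sun/Tue  2053: Mon/Thu  2054: Tue/Fri  2055: Wed/Sat  2056: Fri/Sun  2057: Sat/Tue  2058: Sun/Wed  2059: Mon/Thu  2060: Wed/Fri
Both conditions hold in: 1995, 2006, 2017, 2023, 2034, 2045, 2051 — 7.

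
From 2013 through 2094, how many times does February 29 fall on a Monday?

Leap years in 2013–2094: 20 of them.
Feb 29 weekday advances by 5 (mod 7) from one leap year to the next four years later (or differs when a century non-leap intervenes).
Leap-day weekdays: 2016:Mon✓ 2020:Sat 2024:Thu 2028:Tue 2032:Sun 2036:Fri 2040:Wed 2044:Mon✓ 2048:Sat 2052:Thu 2056:Tue 2060:Sun 2064:Fri 2068:Wed 2072:Mon✓ 2076:Sat 2080:Thu 2084:Tue 2088:Sun 2092:Fri
Monday: 2016, 2044, 2072 → 3.

3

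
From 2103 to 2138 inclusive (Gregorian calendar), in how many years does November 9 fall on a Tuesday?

Track November 9's weekday year by year (advancing +1, or +2 across a Feb 29):
  2103: Fri  2104: Sun (+2)  2105: Mon (+1)  2106: Tue (+1) ✓  2107: Wed (+1)
  2108: Fri (+2)  2109: Sat (+1)  2110: Sun (+1)  2111: Mon (+1)  2112: Wed (+2)
  2113: Thu (+1)  2114: Fri (+1)  2115: Sat (+1)  2116: Mon (+2)  … (8 more years) …
  2125: Fri (+1)  2126: Sat (+1)  2127: Sun (+1)  2128: Tue (+2) ✓  2129: Wed (+1)
  2130: Thu (+1)  2131: Fri (+1)  2132: Sun (+2)  2133: Mon (+1)  2134: Tue (+1) ✓
  2135: Wed (+1)  2136: Fri (+2)  2137: Sat (+1)  2138: Sun (+1)
Tuesday years: 2106, 2117, 2123, 2128, 2134 — 5 in total.

5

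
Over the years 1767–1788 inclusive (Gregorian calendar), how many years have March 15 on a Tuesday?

Track March 15's weekday year by year (advancing +1, or +2 across a Feb 29):
  1767: Sun  1768: Tue (+2) ✓  1769: Wed (+1)  1770: Thu (+1)  1771: Fri (+1)
  1772: Sun (+2)  1773: Mon (+1)  1774: Tue (+1) ✓  1775: Wed (+1)  1776: Fri (+2)
  1777: Sat (+1)  1778: Sun (+1)  1779: Mon (+1)  1780: Wed (+2)  1781: Thu (+1)
  1782: Fri (+1)  1783: Sat (+1)  1784: Mon (+2)  1785: Tue (+1) ✓  1786: Wed (+1)
  1787: Thu (+1)  1788: Sat (+2)
Tuesday years: 1768, 1774, 1785 — 3 in total.

3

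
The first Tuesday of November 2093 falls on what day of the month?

3

November 1, 2093 is a Sunday, so the first Tuesday is the 3rd.
The first Tuesday is 3 + 0 = 3.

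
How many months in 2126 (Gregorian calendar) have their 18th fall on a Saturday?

1

Check the 18th of each month of 2126: Jan 18: Fri, Feb 18: Mon, Mar 18: Mon, Apr 18: Thu, May 18: Sat, Jun 18: Tue, Jul 18: Thu, Aug 18: Sun, Sep 18: Wed, Oct 18: Fri, Nov 18: Mon, Dec 18: Wed.
Saturday occurs in May — 1 month.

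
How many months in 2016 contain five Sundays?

4

A month of length L has five Sundays iff its first Sunday is on day ≤ L−28 (so day 1–3 in a 31-day month, 1–2 in a 30-day month, day 1 in a leap February).
Checking each month of 2016: Jan starts Fri (31d) ✓; Feb starts Mon (29d); Mar starts Tue (31d); Apr starts Fri (30d); May starts Sun (31d) ✓; Jun starts Wed (30d); Jul starts Fri (31d) ✓; Aug starts Mon (31d); Sep starts Thu (30d); Oct starts Sat (31d) ✓; Nov starts Tue (30d); Dec starts Thu (31d).
Five-Sunday months: January, May, July, October → 4.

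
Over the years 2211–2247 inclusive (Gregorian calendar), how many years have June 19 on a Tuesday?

Track June 19's weekday year by year (advancing +1, or +2 across a Feb 29):
  2211: Wed  2212: Fri (+2)  2213: Sat (+1)  2214: Sun (+1)  2215: Mon (+1)
  2216: Wed (+2)  2217: Thu (+1)  2218: Fri (+1)  2219: Sat (+1)  2220: Mon (+2)
  2221: Tue (+1) ✓  2222: Wed (+1)  2223: Thu (+1)  2224: Sat (+2)  … (9 more years) …
  2234: Thu (+1)  2235: Fri (+1)  2236: Sun (+2)  2237: Mon (+1)  2238: Tue (+1) ✓
  2239: Wed (+1)  2240: Fri (+2)  2241: Sat (+1)  2242: Sun (+1)  2243: Mon (+1)
  2244: Wed (+2)  2245: Thu (+1)  2246: Fri (+1)  2247: Sat (+1)
Tuesday years: 2221, 2227, 2232, 2238 — 4 in total.

4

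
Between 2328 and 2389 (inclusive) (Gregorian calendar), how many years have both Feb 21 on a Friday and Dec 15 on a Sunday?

Check each year's weekday for Feb 21 and Dec 15:
  2328: Tue/Sat  2329: Thu/Sun  2330: Fri/Mon  2331: Sat/Tue  2332: Sun/Thu  2333: Tue/Fri  2334: Wed/Sat  2335: Thu/Sun  2336: Fri/Tue  2337: Sun/Wed  2338: Mon/Thu  2339: Tue/Fri  2340: Wed/Sun  2341: Fri/Mon  …(34 more)…  2376: Sat/Wed  2377: Mon/Thu  2378: Tue/Fri  2379: Wed/Sat  2380: Thu/Mon  2381: Sat/Tue  2382: Sun/Wed  2383: Mon/Thu  2384: Tue/Sat  2385: Thu/Sun  2386: Fri/Mon  2387: Sat/Tue  2388: Sun/Thu  2389: Tue/Fri
Both conditions hold in: no year — 0.

0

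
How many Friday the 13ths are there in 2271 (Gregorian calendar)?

2

Check the 13th of each month of 2271: Jan 13: Fri, Feb 13: Mon, Mar 13: Mon, Apr 13: Thu, May 13: Sat, Jun 13: Tue, Jul 13: Thu, Aug 13: Sun, Sep 13: Wed, Oct 13: Fri, Nov 13: Mon, Dec 13: Wed.
Friday occurs in January, October — 2 months.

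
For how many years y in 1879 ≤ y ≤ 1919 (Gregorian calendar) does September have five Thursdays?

11

September has 30 days; it has five Thursdays when Thursday falls among the first (month-length − 28) days — i.e. when September 1 is one of Thursday/Wednesday.
September 1 by year: 1879:Mon 1880:Wed✓ 1881:Thu✓ 1882:Fri 1883:Sat 1884:Mon 1885:Tue 1886:Wed✓ 1887:Thu✓ 1888:Sat 1889:Sun 1890:Mon 1891:Tue 1892:Thu✓ 1893:Fri …(11 more)… 1905:Fri 1906:Sat 1907:Sun 1908:Tue 1909:Wed✓ 1910:Thu✓ 1911:Fri 1912:Sun 1913:Mon 1914:Tue 1915:Wed✓ 1916:Fri 1917:Sat 1918:Sun 1919:Mon
Years with five Thursdays: 1880, 1881, 1886, 1887, 1892, 1897, 1898, 1904, 1909, 1910, 1915 → 11.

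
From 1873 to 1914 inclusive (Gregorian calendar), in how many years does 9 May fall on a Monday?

Track 9 May's weekday year by year (advancing +1, or +2 across a Feb 29):
  1873: Fri  1874: Sat (+1)  1875: Sun (+1)  1876: Tue (+2)  1877: Wed (+1)
  1878: Thu (+1)  1879: Fri (+1)  1880: Sun (+2)  1881: Mon (+1) ✓  1882: Tue (+1)
  1883: Wed (+1)  1884: Fri (+2)  1885: Sat (+1)  1886: Sun (+1)  … (14 more years) …
  1901: Thu (+1)  1902: Fri (+1)  1903: Sat (+1)  1904: Mon (+2) ✓  1905: Tue (+1)
  1906: Wed (+1)  1907: Thu (+1)  1908: Sat (+2)  1909: Sun (+1)  1910: Mon (+1) ✓
  1911: Tue (+1)  1912: Thu (+2)  1913: Fri (+1)  1914: Sat (+1)
Monday years: 1881, 1887, 1892, 1898, 1904, 1910 — 6 in total.

6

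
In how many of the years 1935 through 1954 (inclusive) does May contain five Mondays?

May has 31 days; it has five Mondays when Monday falls among the first (month-length − 28) days — i.e. when May 1 is one of Monday/Sunday/Saturday.
May 1 by year: 1935:Wed 1936:Fri 1937:Sat✓ 1938:Sun✓ 1939:Mon✓ 1940:Wed 1941:Thu 1942:Fri 1943:Sat✓ 1944:Mon✓ 1945:Tue 1946:Wed 1947:Thu 1948:Sat✓ 1949:Sun✓ 1950:Mon✓ 1951:Tue 1952:Thu 1953:Fri 1954:Sat✓
Years with five Mondays: 1937, 1938, 1939, 1943, 1944, 1948, 1949, 1950, 1954 → 9.

9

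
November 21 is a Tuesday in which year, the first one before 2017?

2006

From one year to the next, a fixed date's weekday advances by 1, or by 2 when a Feb 29 lies between the two dates.
2017: November 21 is Tuesday.
2016: Monday (−1)
2015: Saturday (−2)
2014: Friday (−1)
2013: Thursday (−1)
2012: Wednesday (−1)
2011: Monday (−2)
2010: Sunday (−1)
2009: Saturday (−1)
2008: Friday (−1)
2007: Wednesday (−2)
2006: Tuesday (−1)
November 21 falls on a Tuesday in 2006.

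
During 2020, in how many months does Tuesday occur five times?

4

A month of length L has five Tuesdays iff its first Tuesday is on day ≤ L−28 (so day 1–3 in a 31-day month, 1–2 in a 30-day month, day 1 in a leap February).
Checking each month of 2020: Jan starts Wed (31d); Feb starts Sat (29d); Mar starts Sun (31d) ✓; Apr starts Wed (30d); May starts Fri (31d); Jun starts Mon (30d) ✓; Jul starts Wed (31d); Aug starts Sat (31d); Sep starts Tue (30d) ✓; Oct starts Thu (31d); Nov starts Sun (30d); Dec starts Tue (31d) ✓.
Five-Tuesday months: March, June, September, December → 4.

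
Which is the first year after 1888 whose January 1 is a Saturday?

Jan 1 advances by 2 weekdays after a leap year and by 1 after a common year.
1888: Jan 1 is Sunday (leap).
1889: Tuesday
1890: Wednesday
1891: Thursday
1892: Friday (leap)
1893: Sunday
1894: Monday
1895: Tuesday
1896: Wednesday (leap)
1897: Friday
1898: Saturday
1898 begins on a Saturday

1898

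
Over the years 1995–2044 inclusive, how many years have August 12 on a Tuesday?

8

Track August 12's weekday year by year (advancing +1, or +2 across a Feb 29):
  1995: Sat  1996: Mon (+2)  1997: Tue (+1) ✓  1998: Wed (+1)  1999: Thu (+1)
  2000: Sat (+2)  2001: Sun (+1)  2002: Mon (+1)  2003: Tue (+1) ✓  2004: Thu (+2)
  2005: Fri (+1)  2006: Sat (+1)  2007: Sun (+1)  2008: Tue (+2) ✓  … (22 more years) …
  2031: Tue (+1) ✓  2032: Thu (+2)  2033: Fri (+1)  2034: Sat (+1)  2035: Sun (+1)
  2036: Tue (+2) ✓  2037: Wed (+1)  2038: Thu (+1)  2039: Fri (+1)  2040: Sun (+2)
  2041: Mon (+1)  2042: Tue (+1) ✓  2043: Wed (+1)  2044: Fri (+2)
Tuesday years: 1997, 2003, 2008, 2014, 2025, 2031, 2036, 2042 — 8 in total.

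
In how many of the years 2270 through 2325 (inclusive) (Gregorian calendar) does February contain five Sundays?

2

February has 28 days (29 in leap years); it has five Sundays when Sunday falls among the first (month-length − 28) days — i.e. when February 1 is Sunday in a leap year (never in a common year).
February 1 by year: 2270:Tue 2271:Wed 2272:Thu 2273:Sat 2274:Sun 2275:Mon 2276:Tue 2277:Thu 2278:Fri 2279:Sat 2280:Sun✓ 2281:Tue 2282:Wed 2283:Thu 2284:Fri …(26 more)… 2311:Wed 2312:Thu 2313:Sat 2314:Sun 2315:Mon 2316:Tue 2317:Thu 2318:Fri 2319:Sat 2320:Sun✓ 2321:Tue 2322:Wed 2323:Thu 2324:Fri 2325:Sun
Years with five Sundays: 2280, 2320 → 2.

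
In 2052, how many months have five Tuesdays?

A month of length L has five Tuesdays iff its first Tuesday is on day ≤ L−28 (so day 1–3 in a 31-day month, 1–2 in a 30-day month, day 1 in a leap February).
Checking each month of 2052: Jan starts Mon (31d) ✓; Feb starts Thu (29d); Mar starts Fri (31d); Apr starts Mon (30d) ✓; May starts Wed (31d); Jun starts Sat (30d); Jul starts Mon (31d) ✓; Aug starts Thu (31d); Sep starts Sun (30d); Oct starts Tue (31d) ✓; Nov starts Fri (30d); Dec starts Sun (31d) ✓.
Five-Tuesday months: January, April, July, October, December → 5.

5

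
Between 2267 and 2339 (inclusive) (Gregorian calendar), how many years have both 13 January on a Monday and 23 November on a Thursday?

0

Check each year's weekday for 13 January and 23 November:
  2267: Sun/Sat  2268: Mon/Mon  2269: Wed/Tue  2270: Thu/Wed  2271: Fri/Thu  2272: Sat/Sat  2273: Mon/Sun  2274: Tue/Mon  2275: Wed/Tue  2276: Thu/Thu  2277: Sat/Fri  2278: Sun/Sat  2279: Mon/Sun  2280: Tue/Tue  …(45 more)…  2326: Wed/Tue  2327: Thu/Wed  2328: Fri/Fri  2329: Sun/Sat  2330: Mon/Sun  2331: Tue/Mon  2332: Wed/Wed  2333: Fri/Thu  2334: Sat/Fri  2335: Sun/Sat  2336: Mon/Mon  2337: Wed/Tue  2338: Thu/Wed  2339: Fri/Thu
Both conditions hold in: no year — 0.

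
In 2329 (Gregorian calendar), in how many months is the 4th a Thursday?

Check the 4th of each month of 2329: Jan 4: Fri, Feb 4: Mon, Mar 4: Mon, Apr 4: Thu, May 4: Sat, Jun 4: Tue, Jul 4: Thu, Aug 4: Sun, Sep 4: Wed, Oct 4: Fri, Nov 4: Mon, Dec 4: Wed.
Thursday occurs in April, July — 2 months.

2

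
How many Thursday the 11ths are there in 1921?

Check the 11th of each month of 1921: Jan 11: Tue, Feb 11: Fri, Mar 11: Fri, Apr 11: Mon, May 11: Wed, Jun 11: Sat, Jul 11: Mon, Aug 11: Thu, Sep 11: Sun, Oct 11: Tue, Nov 11: Fri, Dec 11: Sun.
Thursday occurs in August — 1 month.

1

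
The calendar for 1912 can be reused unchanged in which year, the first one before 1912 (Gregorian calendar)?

1872

Two years share a calendar iff Jan 1 falls on the same weekday and both are leap or both are common. 1912: Jan 1 is Monday, leap year.
1911: Jan 1 Sunday, common
1910: Jan 1 Saturday, common
1909: Jan 1 Friday, common
1908: Jan 1 Wednesday, leap
1907: Jan 1 Tuesday, common
1906: Jan 1 Monday, common
1905: Jan 1 Sunday, common
1904: Jan 1 Friday, leap
1903: Jan 1 Thursday, common
1902: Jan 1 Wednesday, common
1901: Jan 1 Tuesday, common
1900: Jan 1 Monday, common
1899: Jan 1 Sunday, common
1898: Jan 1 Saturday, common
1897: Jan 1 Friday, common
1896: Jan 1 Wednesday, leap
1895: Jan 1 Tuesday, common
1894: Jan 1 Monday, common
1893: Jan 1 Sunday, common
1892: Jan 1 Friday, leap
1891: Jan 1 Thursday, common
1890: Jan 1 Wednesday, common
1889: Jan 1 Tuesday, common
1888: Jan 1 Sunday, leap
1887: Jan 1 Saturday, common
1886: Jan 1 Friday, common
1885: Jan 1 Thursday, common
1884: Jan 1 Tuesday, leap
1883: Jan 1 Monday, common
1882: Jan 1 Sunday, common
1881: Jan 1 Saturday, common
1880: Jan 1 Thursday, leap
1879: Jan 1 Wednesday, common
1878: Jan 1 Tuesday, common
1877: Jan 1 Monday, common
1876: Jan 1 Saturday, leap
1875: Jan 1 Friday, common
1874: Jan 1 Thursday, common
1873: Jan 1 Wednesday, common
1872: Jan 1 Monday, leap
1872 matches on both conditions.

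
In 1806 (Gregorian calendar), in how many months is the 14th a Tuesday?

Check the 14th of each month of 1806: Jan 14: Tue, Feb 14: Fri, Mar 14: Fri, Apr 14: Mon, May 14: Wed, Jun 14: Sat, Jul 14: Mon, Aug 14: Thu, Sep 14: Sun, Oct 14: Tue, Nov 14: Fri, Dec 14: Sun.
Tuesday occurs in January, October — 2 months.

2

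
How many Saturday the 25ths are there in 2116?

Check the 25th of each month of 2116: Jan 25: Sat, Feb 25: Tue, Mar 25: Wed, Apr 25: Sat, May 25: Mon, Jun 25: Thu, Jul 25: Sat, Aug 25: Tue, Sep 25: Fri, Oct 25: Sun, Nov 25: Wed, Dec 25: Fri.
Saturday occurs in January, April, July — 3 months.

3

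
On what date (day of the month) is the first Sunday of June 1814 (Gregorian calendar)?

5

June 1, 1814 is a Wednesday, so the first Sunday is the 5th.
The first Sunday is 5 + 0 = 5.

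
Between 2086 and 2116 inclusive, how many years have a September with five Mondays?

September has 30 days; it has five Mondays when Monday falls among the first (month-length − 28) days — i.e. when September 1 is one of Monday/Sunday.
September 1 by year: 2086:Sun✓ 2087:Mon✓ 2088:Wed 2089:Thu 2090:Fri 2091:Sat 2092:Mon✓ 2093:Tue 2094:Wed 2095:Thu 2096:Sat 2097:Sun✓ 2098:Mon✓ 2099:Tue 2100:Wed 2101:Thu 2102:Fri 2103:Sat 2104:Mon✓ 2105:Tue 2106:Wed 2107:Thu 2108:Sat 2109:Sun✓ 2110:Mon✓ 2111:Tue 2112:Thu 2113:Fri 2114:Sat 2115:Sun✓ 2116:Tue
Years with five Mondays: 2086, 2087, 2092, 2097, 2098, 2104, 2109, 2110, 2115 → 9.

9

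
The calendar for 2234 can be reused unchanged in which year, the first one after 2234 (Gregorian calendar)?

Two years share a calendar iff Jan 1 falls on the same weekday and both are leap or both are common. 2234: Jan 1 is Wednesday, common year.
2235: Jan 1 Thursday, common
2236: Jan 1 Friday, leap
2237: Jan 1 Sunday, common
2238: Jan 1 Monday, common
2239: Jan 1 Tuesday, common
2240: Jan 1 Wednesday, leap
2241: Jan 1 Friday, common
2242: Jan 1 Saturday, common
2243: Jan 1 Sunday, common
2244: Jan 1 Monday, leap
2245: Jan 1 Wednesday, common
2245 matches on both conditions.

2245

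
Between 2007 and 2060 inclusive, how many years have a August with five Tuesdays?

August has 31 days; it has five Tuesdays when Tuesday falls among the first (month-length − 28) days — i.e. when August 1 is one of Tuesday/Monday/Sunday.
August 1 by year: 2007:Wed 2008:Fri 2009:Sat 2010:Sun✓ 2011:Mon✓ 2012:Wed 2013:Thu 2014:Fri 2015:Sat 2016:Mon✓ 2017:Tue✓ 2018:Wed 2019:Thu 2020:Sat 2021:Sun✓ …(24 more)… 2046:Wed 2047:Thu 2048:Sat 2049:Sun✓ 2050:Mon✓ 2051:Tue✓ 2052:Thu 2053:Fri 2054:Sat 2055:Sun✓ 2056:Tue✓ 2057:Wed 2058:Thu 2059:Fri 2060:Sun✓
Years with five Tuesdays: 2010, 2011, 2016, 2017, 2021, 2022, 2023, 2027, 2028, 2032, 2033, 2034, 2038, 2039, 2044, 2045, 2049, 2050, 2051, 2055, 2056, 2060 → 22.

22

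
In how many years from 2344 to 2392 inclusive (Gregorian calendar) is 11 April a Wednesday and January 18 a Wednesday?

Check each year's weekday for 11 April and January 18:
  2344: Tue/Tue  2345: Wed/Thu  2346: Thu/Fri  2347: Fri/Sat  2348: Sun/Sun  2349: Mon/Tue  2350: Tue/Wed  2351: Wed/Thu  2352: Fri/Fri  2353: Sat/Sun  2354: Sun/Mon  2355: Mon/Tue  2356: Wed/Wed ✓  2357: Thu/Fri  …(21 more)…  2379: Wed/Thu  2380: Fri/Fri  2381: Sat/Sun  2382: Sun/Mon  2383: Mon/Tue  2384: Wed/Wed ✓  2385: Thu/Fri  2386: Fri/Sat  2387: Sat/Sun  2388: Mon/Mon  2389: Tue/Wed  2390: Wed/Thu  2391: Thu/Fri  2392: Sat/Sat
Both conditions hold in: 2356, 2384 — 2.

2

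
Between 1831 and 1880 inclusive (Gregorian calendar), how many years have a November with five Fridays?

November has 30 days; it has five Fridays when Friday falls among the first (month-length − 28) days — i.e. when November 1 is one of Friday/Thursday.
November 1 by year: 1831:Tue 1832:Thu✓ 1833:Fri✓ 1834:Sat 1835:Sun 1836:Tue 1837:Wed 1838:Thu✓ 1839:Fri✓ 1840:Sun 1841:Mon 1842:Tue 1843:Wed 1844:Fri✓ 1845:Sat …(20 more)… 1866:Thu✓ 1867:Fri✓ 1868:Sun 1869:Mon 1870:Tue 1871:Wed 1872:Fri✓ 1873:Sat 1874:Sun 1875:Mon 1876:Wed 1877:Thu✓ 1878:Fri✓ 1879:Sat 1880:Mon
Years with five Fridays: 1832, 1833, 1838, 1839, 1844, 1849, 1850, 1855, 1860, 1861, 1866, 1867, 1872, 1877, 1878 → 15.

15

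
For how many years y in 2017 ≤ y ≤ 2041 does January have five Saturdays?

January has 31 days; it has five Saturdays when Saturday falls among the first (month-length − 28) days — i.e. when January 1 is one of Saturday/Friday/Thursday.
January 1 by year: 2017:Sun 2018:Mon 2019:Tue 2020:Wed 2021:Fri✓ 2022:Sat✓ 2023:Sun 2024:Mon 2025:Wed 2026:Thu✓ 2027:Fri✓ 2028:Sat✓ 2029:Mon 2030:Tue 2031:Wed 2032:Thu✓ 2033:Sat✓ 2034:Sun 2035:Mon 2036:Tue 2037:Thu✓ 2038:Fri✓ 2039:Sat✓ 2040:Sun 2041:Tue
Years with five Saturdays: 2021, 2022, 2026, 2027, 2028, 2032, 2033, 2037, 2038, 2039 → 10.

10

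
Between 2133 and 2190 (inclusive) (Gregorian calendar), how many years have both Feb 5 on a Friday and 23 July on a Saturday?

Check each year's weekday for Feb 5 and 23 July:
  2133: Thu/Thu  2134: Fri/Fri  2135: Sat/Sat  2136: Sun/Mon  2137: Tue/Tue  2138: Wed/Wed  2139: Thu/Thu  2140: Fri/Sat ✓  2141: Sun/Sun  2142: Mon/Mon  2143: Tue/Tue  2144: Wed/Thu  2145: Fri/Fri  2146: Sat/Sat  …(30 more)…  2177: Wed/Wed  2178: Thu/Thu  2179: Fri/Fri  2180: Sat/Sun  2181: Mon/Mon  2182: Tue/Tue  2183: Wed/Wed  2184: Thu/Fri  2185: Sat/Sat  2186: Sun/Sun  2187: Mon/Mon  2188: Tue/Wed  2189: Thu/Thu  2190: Fri/Fri
Both conditions hold in: 2140, 2168 — 2.

2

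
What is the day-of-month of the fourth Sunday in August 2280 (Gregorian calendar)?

August 1, 2280 is a Sunday, so the first Sunday is the 1st.
The fourth Sunday is 1 + 21 = 22.

22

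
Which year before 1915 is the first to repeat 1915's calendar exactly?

1909

Two years share a calendar iff Jan 1 falls on the same weekday and both are leap or both are common. 1915: Jan 1 is Friday, common year.
1914: Jan 1 Thursday, common
1913: Jan 1 Wednesday, common
1912: Jan 1 Monday, leap
1911: Jan 1 Sunday, common
1910: Jan 1 Saturday, common
1909: Jan 1 Friday, common
1909 matches on both conditions.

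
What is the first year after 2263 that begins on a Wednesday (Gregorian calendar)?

Jan 1 advances by 2 weekdays after a leap year and by 1 after a common year.
2263: Jan 1 is Thursday.
2264: Friday (leap)
2265: Sunday
2266: Monday
2267: Tuesday
2268: Wednesday (leap)
2268 begins on a Wednesday

2268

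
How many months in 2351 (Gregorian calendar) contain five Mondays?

5

A month of length L has five Mondays iff its first Monday is on day ≤ L−28 (so day 1–3 in a 31-day month, 1–2 in a 30-day month, day 1 in a leap February).
Checking each month of 2351: Jan starts Mon (31d) ✓; Feb starts Thu (28d); Mar starts Thu (31d); Apr starts Sun (30d) ✓; May starts Tue (31d); Jun starts Fri (30d); Jul starts Sun (31d) ✓; Aug starts Wed (31d); Sep starts Sat (30d); Oct starts Mon (31d) ✓; Nov starts Thu (30d); Dec starts Sat (31d) ✓.
Five-Monday months: January, April, July, October, December → 5.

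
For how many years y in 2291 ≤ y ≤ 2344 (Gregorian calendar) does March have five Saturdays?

21

March has 31 days; it has five Saturdays when Saturday falls among the first (month-length − 28) days — i.e. when March 1 is one of Saturday/Friday/Thursday.
March 1 by year: 2291:Sun 2292:Tue 2293:Wed 2294:Thu✓ 2295:Fri✓ 2296:Sun 2297:Mon 2298:Tue 2299:Wed 2300:Thu✓ 2301:Fri✓ 2302:Sat✓ 2303:Sun 2304:Tue 2305:Wed …(24 more)… 2330:Sat✓ 2331:Sun 2332:Tue 2333:Wed 2334:Thu✓ 2335:Fri✓ 2336:Sun 2337:Mon 2338:Tue 2339:Wed 2340:Fri✓ 2341:Sat✓ 2342:Sun 2343:Mon 2344:Wed
Years with five Saturdays: 2294, 2295, 2300, 2301, 2302, 2306, 2307, 2312, 2313, 2317, 2318, 2319, 2323, 2324, 2328, 2329, 2330, 2334, 2335, 2340, 2341 → 21.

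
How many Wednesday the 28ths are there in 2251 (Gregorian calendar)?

Check the 28th of each month of 2251: Jan 28: Tue, Feb 28: Fri, Mar 28: Fri, Apr 28: Mon, May 28: Wed, Jun 28: Sat, Jul 28: Mon, Aug 28: Thu, Sep 28: Sun, Oct 28: Tue, Nov 28: Fri, Dec 28: Sun.
Wednesday occurs in May — 1 month.

1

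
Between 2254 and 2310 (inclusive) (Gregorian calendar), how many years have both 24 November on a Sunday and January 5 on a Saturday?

7

Check each year's weekday for 24 November and January 5:
  2254: Fri/Thu  2255: Sat/Fri  2256: Mon/Sat  2257: Tue/Mon  2258: Wed/Tue  2259: Thu/Wed  2260: Sat/Thu  2261: Sun/Sat ✓  2262: Mon/Sun  2263: Tue/Mon  2264: Thu/Tue  2265: Fri/Thu  2266: Sat/Fri  2267: Sun/Sat ✓  …(29 more)…  2297: Wed/Tue  2298: Thu/Wed  2299: Fri/Thu  2300: Sat/Fri  2301: Sun/Sat ✓  2302: Mon/Sun  2303: Tue/Mon  2304: Thu/Tue  2305: Fri/Thu  2306: Sat/Fri  2307: Sun/Sat ✓  2308: Tue/Sun  2309: Wed/Tue  2310: Thu/Wed
Both conditions hold in: 2261, 2267, 2278, 2289, 2295, 2301, 2307 — 7.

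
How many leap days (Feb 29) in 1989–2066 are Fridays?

Leap years in 1989–2066: 19 of them.
Feb 29 weekday advances by 5 (mod 7) from one leap year to the next four years later (or differs when a century non-leap intervenes).
Leap-day weekdays: 1992:Sat 1996:Thu 2000:Tue 2004:Sun 2008:Fri✓ 2012:Wed 2016:Mon 2020:Sat 2024:Thu 2028:Tue 2032:Sun 2036:Fri✓ 2040:Wed 2044:Mon 2048:Sat 2052:Thu 2056:Tue 2060:Sun 2064:Fri✓
Friday: 2008, 2036, 2064 → 3.

3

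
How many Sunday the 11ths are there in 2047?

Check the 11th of each month of 2047: Jan 11: Fri, Feb 11: Mon, Mar 11: Mon, Apr 11: Thu, May 11: Sat, Jun 11: Tue, Jul 11: Thu, Aug 11: Sun, Sep 11: Wed, Oct 11: Fri, Nov 11: Mon, Dec 11: Wed.
Sunday occurs in August — 1 month.

1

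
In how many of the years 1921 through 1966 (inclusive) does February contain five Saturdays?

2

February has 28 days (29 in leap years); it has five Saturdays when Saturday falls among the first (month-length − 28) days — i.e. when February 1 is Saturday in a leap year (never in a common year).
February 1 by year: 1921:Tue 1922:Wed 1923:Thu 1924:Fri 1925:Sun 1926:Mon 1927:Tue 1928:Wed 1929:Fri 1930:Sat 1931:Sun 1932:Mon 1933:Wed 1934:Thu 1935:Fri …(16 more)… 1952:Fri 1953:Sun 1954:Mon 1955:Tue 1956:Wed 1957:Fri 1958:Sat 1959:Sun 1960:Mon 1961:Wed 1962:Thu 1963:Fri 1964:Sat✓ 1965:Mon 1966:Tue
Years with five Saturdays: 1936, 1964 → 2.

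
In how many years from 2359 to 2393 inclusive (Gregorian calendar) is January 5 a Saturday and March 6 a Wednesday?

Check each year's weekday for January 5 and March 6:
  2359: Mon/Fri  2360: Tue/Sun  2361: Thu/Mon  2362: Fri/Tue  2363: Sat/Wed ✓  2364: Sun/Fri  2365: Tue/Sat  2366: Wed/Sun  2367: Thu/Mon  2368: Fri/Wed  2369: Sun/Thu  2370: Mon/Fri  2371: Tue/Sat  2372: Wed/Mon  …(7 more)…  2380: Sat/Thu  2381: Mon/Fri  2382: Tue/Sat  2383: Wed/Sun  2384: Thu/Tue  2385: Sat/Wed ✓  2386: Sun/Thu  2387: Mon/Fri  2388: Tue/Sun  2389: Thu/Mon  2390: Fri/Tue  2391: Sat/Wed ✓  2392: Sun/Fri  2393: Tue/Sat
Both conditions hold in: 2363, 2374, 2385, 2391 — 4.

4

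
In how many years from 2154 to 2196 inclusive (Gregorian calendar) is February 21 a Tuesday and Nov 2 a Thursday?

4

Check each year's weekday for February 21 and Nov 2:
  2154: Thu/Sat  2155: Fri/Sun  2156: Sat/Tue  2157: Mon/Wed  2158: Tue/Thu ✓  2159: Wed/Fri  2160: Thu/Sun  2161: Sat/Mon  2162: Sun/Tue  2163: Mon/Wed  2164: Tue/Fri  2165: Thu/Sat  2166: Fri/Sun  2167: Sat/Mon  …(15 more)…  2183: Fri/Sun  2184: Sat/Tue  2185: Mon/Wed  2186: Tue/Thu ✓  2187: Wed/Fri  2188: Thu/Sun  2189: Sat/Mon  2190: Sun/Tue  2191: Mon/Wed  2192: Tue/Fri  2193: Thu/Sat  2194: Fri/Sun  2195: Sat/Mon  2196: Sun/Wed
Both conditions hold in: 2158, 2169, 2175, 2186 — 4.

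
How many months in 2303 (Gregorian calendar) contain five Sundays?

A month of length L has five Sundays iff its first Sunday is on day ≤ L−28 (so day 1–3 in a 31-day month, 1–2 in a 30-day month, day 1 in a leap February).
Checking each month of 2303: Jan starts Thu (31d); Feb starts Sun (28d); Mar starts Sun (31d) ✓; Apr starts Wed (30d); May starts Fri (31d) ✓; Jun starts Mon (30d); Jul starts Wed (31d); Aug starts Sat (31d) ✓; Sep starts Tue (30d); Oct starts Thu (31d); Nov starts Sun (30d) ✓; Dec starts Tue (31d).
Five-Sunday months: March, May, August, November → 4.

4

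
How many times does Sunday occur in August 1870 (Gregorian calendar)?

4

August 1870 has 31 days and begins on Monday.
The first Sunday is August 7.
Sundays fall on 7, 14, 21, 28 — that's 4.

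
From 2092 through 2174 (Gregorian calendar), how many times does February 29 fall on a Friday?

4

Leap years in 2092–2174: 20 of them.
Feb 29 weekday advances by 5 (mod 7) from one leap year to the next four years later (or differs when a century non-leap intervenes).
Leap-day weekdays: 2092:Fri✓ 2096:Wed 2104:Fri✓ 2108:Wed 2112:Mon 2116:Sat 2120:Thu 2124:Tue 2128:Sun 2132:Fri✓ 2136:Wed 2140:Mon 2144:Sat 2148:Thu 2152:Tue 2156:Sun 2160:Fri✓ 2164:Wed 2168:Mon 2172:Sat
Friday: 2092, 2104, 2132, 2160 → 4.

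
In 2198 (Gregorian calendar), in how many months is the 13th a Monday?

Check the 13th of each month of 2198: Jan 13: Sat, Feb 13: Tue, Mar 13: Tue, Apr 13: Fri, May 13: Sun, Jun 13: Wed, Jul 13: Fri, Aug 13: Mon, Sep 13: Thu, Oct 13: Sat, Nov 13: Tue, Dec 13: Thu.
Monday occurs in August — 1 month.

1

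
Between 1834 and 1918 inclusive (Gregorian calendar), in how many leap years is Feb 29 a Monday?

4

Leap years in 1834–1918: 20 of them.
Feb 29 weekday advances by 5 (mod 7) from one leap year to the next four years later (or differs when a century non-leap intervenes).
Leap-day weekdays: 1836:Mon✓ 1840:Sat 1844:Thu 1848:Tue 1852:Sun 1856:Fri 1860:Wed 1864:Mon✓ 1868:Sat 1872:Thu 1876:Tue 1880:Sun 1884:Fri 1888:Wed 1892:Mon✓ 1896:Sat 1904:Mon✓ 1908:Sat 1912:Thu 1916:Tue
Monday: 1836, 1864, 1892, 1904 → 4.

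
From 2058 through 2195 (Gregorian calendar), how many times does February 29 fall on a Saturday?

Leap years in 2058–2195: 33 of them.
Feb 29 weekday advances by 5 (mod 7) from one leap year to the next four years later (or differs when a century non-leap intervenes).
Leap-day weekdays: 2060:Sun 2064:Fri 2068:Wed 2072:Mon 2076:Sat✓ 2080:Thu 2084:Tue 2088:Sun 2092:Fri 2096:Wed 2104:Fri 2108:Wed 2112:Mon …(7 more)… 2144:Sat✓ 2148:Thu 2152:Tue 2156:Sun 2160:Fri 2164:Wed 2168:Mon 2172:Sat✓ 2176:Thu 2180:Tue 2184:Sun 2188:Fri 2192:Wed
Saturday: 2076, 2116, 2144, 2172 → 4.

4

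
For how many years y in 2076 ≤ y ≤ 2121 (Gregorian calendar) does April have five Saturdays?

13

April has 30 days; it has five Saturdays when Saturday falls among the first (month-length − 28) days — i.e. when April 1 is one of Saturday/Friday.
April 1 by year: 2076:Wed 2077:Thu 2078:Fri✓ 2079:Sat✓ 2080:Mon 2081:Tue 2082:Wed 2083:Thu 2084:Sat✓ 2085:Sun 2086:Mon 2087:Tue 2088:Thu 2089:Fri✓ 2090:Sat✓ …(16 more)… 2107:Fri✓ 2108:Sun 2109:Mon 2110:Tue 2111:Wed 2112:Fri✓ 2113:Sat✓ 2114:Sun 2115:Mon 2116:Wed 2117:Thu 2118:Fri✓ 2119:Sat✓ 2120:Mon 2121:Tue
Years with five Saturdays: 2078, 2079, 2084, 2089, 2090, 2095, 2101, 2102, 2107, 2112, 2113, 2118, 2119 → 13.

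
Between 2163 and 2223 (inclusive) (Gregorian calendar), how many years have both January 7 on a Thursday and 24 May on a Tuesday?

3

Check each year's weekday for January 7 and 24 May:
  2163: Fri/Tue  2164: Sat/Thu  2165: Mon/Fri  2166: Tue/Sat  2167: Wed/Sun  2168: Thu/Tue ✓  2169: Sat/Wed  2170: Sun/Thu  2171: Mon/Fri  2172: Tue/Sun  2173: Thu/Mon  2174: Fri/Tue  2175: Sat/Wed  2176: Sun/Fri  …(33 more)…  2210: Sun/Thu  2211: Mon/Fri  2212: Tue/Sun  2213: Thu/Mon  2214: Fri/Tue  2215: Sat/Wed  2216: Sun/Fri  2217: Tue/Sat  2218: Wed/Sun  2219: Thu/Mon  2220: Fri/Wed  2221: Sun/Thu  2222: Mon/Fri  2223: Tue/Sat
Both conditions hold in: 2168, 2196, 2208 — 3.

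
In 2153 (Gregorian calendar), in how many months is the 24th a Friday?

1

Check the 24th of each month of 2153: Jan 24: Wed, Feb 24: Sat, Mar 24: Sat, Apr 24: Tue, May 24: Thu, Jun 24: Sun, Jul 24: Tue, Aug 24: Fri, Sep 24: Mon, Oct 24: Wed, Nov 24: Sat, Dec 24: Mon.
Friday occurs in August — 1 month.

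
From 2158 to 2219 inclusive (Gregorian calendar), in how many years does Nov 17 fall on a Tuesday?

Track Nov 17's weekday year by year (advancing +1, or +2 across a Feb 29):
  2158: Fri  2159: Sat (+1)  2160: Mon (+2)  2161: Tue (+1) ✓  2162: Wed (+1)
  2163: Thu (+1)  2164: Sat (+2)  2165: Sun (+1)  2166: Mon (+1)  2167: Tue (+1) ✓
  2168: Thu (+2)  2169: Fri (+1)  2170: Sat (+1)  2171: Sun (+1)  … (34 more years) …
  2206: Mon (+1)  2207: Tue (+1) ✓  2208: Thu (+2)  2209: Fri (+1)  2210: Sat (+1)
  2211: Sun (+1)  2212: Tue (+2) ✓  2213: Wed (+1)  2214: Thu (+1)  2215: Fri (+1)
  2216: Sun (+2)  2217: Mon (+1)  2218: Tue (+1) ✓  2219: Wed (+1)
Tuesday years: 2161, 2167, 2172, 2178, 2189, 2195, 2201, 2207, 2212, 2218 — 10 in total.

10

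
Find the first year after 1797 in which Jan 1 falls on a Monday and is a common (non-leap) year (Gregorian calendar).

1798

Jan 1 advances by 2 weekdays after a leap year and by 1 after a common year.
1797: Jan 1 is Sunday.
1798: Monday
1798 begins on a Monday and is a common year.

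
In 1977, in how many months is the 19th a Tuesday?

2

Check the 19th of each month of 1977: Jan 19: Wed, Feb 19: Sat, Mar 19: Sat, Apr 19: Tue, May 19: Thu, Jun 19: Sun, Jul 19: Tue, Aug 19: Fri, Sep 19: Mon, Oct 19: Wed, Nov 19: Sat, Dec 19: Mon.
Tuesday occurs in April, July — 2 months.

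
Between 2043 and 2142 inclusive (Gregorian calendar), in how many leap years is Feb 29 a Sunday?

Leap years in 2043–2142: 24 of them.
Feb 29 weekday advances by 5 (mod 7) from one leap year to the next four years later (or differs when a century non-leap intervenes).
Leap-day weekdays: 2044:Mon 2048:Sat 2052:Thu 2056:Tue 2060:Sun✓ 2064:Fri 2068:Wed 2072:Mon 2076:Sat 2080:Thu 2084:Tue 2088:Sun✓ 2092:Fri 2096:Wed 2104:Fri 2108:Wed 2112:Mon 2116:Sat 2120:Thu 2124:Tue 2128:Sun✓ 2132:Fri 2136:Wed 2140:Mon
Sunday: 2060, 2088, 2128 → 3.

3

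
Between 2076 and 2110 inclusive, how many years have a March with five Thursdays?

14

March has 31 days; it has five Thursdays when Thursday falls among the first (month-length − 28) days — i.e. when March 1 is one of Thursday/Wednesday/Tuesday.
March 1 by year: 2076:Sun 2077:Mon 2078:Tue✓ 2079:Wed✓ 2080:Fri 2081:Sat 2082:Sun 2083:Mon 2084:Wed✓ 2085:Thu✓ 2086:Fri 2087:Sat 2088:Mon 2089:Tue✓ 2090:Wed✓ …(5 more)… 2096:Thu✓ 2097:Fri 2098:Sat 2099:Sun 2100:Mon 2101:Tue✓ 2102:Wed✓ 2103:Thu✓ 2104:Sat 2105:Sun 2106:Mon 2107:Tue✓ 2108:Thu✓ 2109:Fri 2110:Sat
Years with five Thursdays: 2078, 2079, 2084, 2085, 2089, 2090, 2091, 2095, 2096, 2101, 2102, 2103, 2107, 2108 → 14.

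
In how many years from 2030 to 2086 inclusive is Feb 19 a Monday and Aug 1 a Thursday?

2

Check each year's weekday for Feb 19 and Aug 1:
  2030: Tue/Thu  2031: Wed/Fri  2032: Thu/Sun  2033: Sat/Mon  2034: Sun/Tue  2035: Mon/Wed  2036: Tue/Fri  2037: Thu/Sat  2038: Fri/Sun  2039: Sat/Mon  2040: Sun/Wed  2041: Tue/Thu  2042: Wed/Fri  2043: Thu/Sat  …(29 more)…  2073: Sun/Tue  2074: Mon/Wed  2075: Tue/Thu  2076: Wed/Sat  2077: Fri/Sun  2078: Sat/Mon  2079: Sun/Tue  2080: Mon/Thu ✓  2081: Wed/Fri  2082: Thu/Sat  2083: Fri/Sun  2084: Sat/Tue  2085: Mon/Wed  2086: Tue/Thu
Both conditions hold in: 2052, 2080 — 2.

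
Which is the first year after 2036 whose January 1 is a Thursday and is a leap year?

Jan 1 advances by 2 weekdays after a leap year and by 1 after a common year.
2036: Jan 1 is Tuesday (leap).
2037: Thursday
2038: Friday
2039: Saturday
2040: Sunday (leap)
2041: Tuesday
2042: Wednesday
2043: Thursday
2044: Friday (leap)
2045: Sunday
2046: Monday
2047: Tuesday
2048: Wednesday (leap)
2049: Friday
2050: Saturday
2051: Sunday
2052: Monday (leap)
2053: Wednesday
2054: Thursday
2055: Friday
2056: Saturday (leap)
2057: Monday
2058: Tuesday
2059: Wednesday
2060: Thursday (leap)
2060 begins on a Thursday and is a leap year.

2060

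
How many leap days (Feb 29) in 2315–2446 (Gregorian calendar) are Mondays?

5

Leap years in 2315–2446: 33 of them.
Feb 29 weekday advances by 5 (mod 7) from one leap year to the next four years later (or differs when a century non-leap intervenes).
Leap-day weekdays: 2316:Tue 2320:Sun 2324:Fri 2328:Wed 2332:Mon✓ 2336:Sat 2340:Thu 2344:Tue 2348:Sun 2352:Fri 2356:Wed 2360:Mon✓ 2364:Sat …(7 more)… 2396:Thu 2400:Tue 2404:Sun 2408:Fri 2412:Wed 2416:Mon✓ 2420:Sat 2424:Thu 2428:Tue 2432:Sun 2436:Fri 2440:Wed 2444:Mon✓
Monday: 2332, 2360, 2388, 2416, 2444 → 5.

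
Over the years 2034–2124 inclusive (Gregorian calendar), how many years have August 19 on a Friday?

13

Track August 19's weekday year by year (advancing +1, or +2 across a Feb 29):
  2034: Sat  2035: Sun (+1)  2036: Tue (+2)  2037: Wed (+1)  2038: Thu (+1)
  2039: Fri (+1) ✓  2040: Sun (+2)  2041: Mon (+1)  2042: Tue (+1)  2043: Wed (+1)
  2044: Fri (+2) ✓  2045: Sat (+1)  2046: Sun (+1)  2047: Mon (+1)  … (63 more years) …
  2111: Wed (+1)  2112: Fri (+2) ✓  2113: Sat (+1)  2114: Sun (+1)  2115: Mon (+1)
  2116: Wed (+2)  2117: Thu (+1)  2118: Fri (+1) ✓  2119: Sat (+1)  2120: Mon (+2)
  2121: Tue (+1)  2122: Wed (+1)  2123: Thu (+1)  2124: Sat (+2)
Friday years: 2039, 2044, 2050, 2061, 2067, 2072, 2078, 2089, 2095, 2101, 2107, 2112, 2118 — 13 in total.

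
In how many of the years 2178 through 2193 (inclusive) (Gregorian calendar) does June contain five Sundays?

4

June has 30 days; it has five Sundays when Sunday falls among the first (month-length − 28) days — i.e. when June 1 is one of Sunday/Saturday.
June 1 by year: 2178:Mon 2179:Tue 2180:Thu 2181:Fri 2182:Sat✓ 2183:Sun✓ 2184:Tue 2185:Wed 2186:Thu 2187:Fri 2188:Sun✓ 2189:Mon 2190:Tue 2191:Wed 2192:Fri 2193:Sat✓
Years with five Sundays: 2182, 2183, 2188, 2193 → 4.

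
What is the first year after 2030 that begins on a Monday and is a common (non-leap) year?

2035

Jan 1 advances by 2 weekdays after a leap year and by 1 after a common year.
2030: Jan 1 is Tuesday.
2031: Wednesday
2032: Thursday (leap)
2033: Saturday
2034: Sunday
2035: Monday
2035 begins on a Monday and is a common year.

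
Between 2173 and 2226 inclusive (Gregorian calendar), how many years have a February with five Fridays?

1

February has 28 days (29 in leap years); it has five Fridays when Friday falls among the first (month-length − 28) days — i.e. when February 1 is Friday in a leap year (never in a common year).
February 1 by year: 2173:Mon 2174:Tue 2175:Wed 2176:Thu 2177:Sat 2178:Sun 2179:Mon 2180:Tue 2181:Thu 2182:Fri 2183:Sat 2184:Sun 2185:Tue 2186:Wed 2187:Thu …(24 more)… 2212:Sat 2213:Mon 2214:Tue 2215:Wed 2216:Thu 2217:Sat 2218:Sun 2219:Mon 2220:Tue 2221:Thu 2222:Fri 2223:Sat 2224:Sun 2225:Tue 2226:Wed
Years with five Fridays: 2188 → 1.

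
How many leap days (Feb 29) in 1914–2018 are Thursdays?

3

Leap years in 1914–2018: 26 of them.
Feb 29 weekday advances by 5 (mod 7) from one leap year to the next four years later (or differs when a century non-leap intervenes).
Leap-day weekdays: 1916:Tue 1920:Sun 1924:Fri 1928:Wed 1932:Mon 1936:Sat 1940:Thu✓ 1944:Tue 1948:Sun 1952:Fri 1956:Wed 1960:Mon 1964:Sat 1968:Thu✓ 1972:Tue 1976:Sun 1980:Fri 1984:Wed 1988:Mon 1992:Sat 1996:Thu✓ 2000:Tue 2004:Sun 2008:Fri 2012:Wed 2016:Mon
Thursday: 1940, 1968, 1996 → 3.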